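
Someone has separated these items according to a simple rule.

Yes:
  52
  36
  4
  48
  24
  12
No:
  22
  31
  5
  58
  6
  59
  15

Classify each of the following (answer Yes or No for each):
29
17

The rule appears to be: multiple of 4.

No, No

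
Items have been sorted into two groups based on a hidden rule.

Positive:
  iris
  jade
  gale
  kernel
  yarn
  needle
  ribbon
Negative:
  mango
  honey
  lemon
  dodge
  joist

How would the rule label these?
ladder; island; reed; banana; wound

Comparing the two groups points to one rule — even length.

Positive, Positive, Positive, Positive, Negative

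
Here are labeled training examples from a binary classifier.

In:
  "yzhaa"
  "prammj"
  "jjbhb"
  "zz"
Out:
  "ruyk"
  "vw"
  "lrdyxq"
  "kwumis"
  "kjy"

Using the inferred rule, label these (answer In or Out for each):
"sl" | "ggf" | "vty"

Every 'In' example satisfies: has a double letter. None of the 'Out' examples do.
"sl": no doubled letter — fails the rule, so Out.
"ggf": 'gg' doubled — has this property, so In.
"vty": no doubled letter — fails the rule, so Out.

Out, In, Out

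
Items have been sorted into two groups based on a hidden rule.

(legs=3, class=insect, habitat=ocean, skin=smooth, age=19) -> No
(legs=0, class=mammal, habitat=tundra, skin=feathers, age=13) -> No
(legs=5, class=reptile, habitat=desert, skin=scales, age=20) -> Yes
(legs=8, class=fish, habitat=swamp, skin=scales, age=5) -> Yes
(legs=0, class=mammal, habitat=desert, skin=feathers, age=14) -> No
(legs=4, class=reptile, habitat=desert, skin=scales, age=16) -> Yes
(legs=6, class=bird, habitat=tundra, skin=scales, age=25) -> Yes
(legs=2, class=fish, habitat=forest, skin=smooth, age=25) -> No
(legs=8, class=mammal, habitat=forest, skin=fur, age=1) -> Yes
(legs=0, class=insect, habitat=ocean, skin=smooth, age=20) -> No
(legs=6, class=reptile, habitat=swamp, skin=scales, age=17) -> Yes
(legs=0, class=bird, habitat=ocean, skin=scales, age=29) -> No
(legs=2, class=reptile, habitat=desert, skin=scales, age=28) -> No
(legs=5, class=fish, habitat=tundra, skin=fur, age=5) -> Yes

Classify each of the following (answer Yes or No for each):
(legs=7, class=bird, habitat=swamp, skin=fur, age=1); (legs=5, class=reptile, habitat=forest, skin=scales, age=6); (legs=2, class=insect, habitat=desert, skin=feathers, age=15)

The distinguishing property — legs ≥ 4 — holds for all the 'Yes' cases and none of the 'No' cases.
(legs=7, class=bird, habitat=swamp, skin=fur, age=1): legs = 7 — checks out, so Yes. (legs=5, class=reptile, habitat=forest, skin=scales, age=6): legs = 5 — checks out, so Yes. (legs=2, class=insect, habitat=desert, skin=feathers, age=15): legs = 2 — does not satisfy this, so No.

Yes, Yes, No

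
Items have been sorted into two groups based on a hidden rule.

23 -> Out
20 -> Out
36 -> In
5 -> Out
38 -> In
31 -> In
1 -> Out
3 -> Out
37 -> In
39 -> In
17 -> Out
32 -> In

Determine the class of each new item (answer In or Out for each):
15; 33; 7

The distinguishing property — at least 31 — holds for all the 'In' cases and none of the 'Out' cases.
15: Out (15 < 31). 33: In (33 ≥ 31). 7: Out (7 < 31).

Out, In, Out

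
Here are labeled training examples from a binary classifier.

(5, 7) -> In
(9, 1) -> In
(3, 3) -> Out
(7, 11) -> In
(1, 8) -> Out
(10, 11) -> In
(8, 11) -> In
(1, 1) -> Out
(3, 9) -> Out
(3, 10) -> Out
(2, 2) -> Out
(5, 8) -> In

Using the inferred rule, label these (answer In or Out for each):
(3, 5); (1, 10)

Out, Out

The pattern is that an item is 'In' exactly when: first ≥ 5.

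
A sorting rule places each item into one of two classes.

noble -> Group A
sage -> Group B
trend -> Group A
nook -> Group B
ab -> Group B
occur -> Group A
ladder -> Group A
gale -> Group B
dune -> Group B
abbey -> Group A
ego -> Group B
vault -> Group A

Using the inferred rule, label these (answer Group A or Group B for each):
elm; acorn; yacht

Group B, Group A, Group A

'Group A' ⟺ length ≥ 5.
Group B: elm, since length 3.
Group A: acorn, since length 5.
Group A: yacht, since length 5.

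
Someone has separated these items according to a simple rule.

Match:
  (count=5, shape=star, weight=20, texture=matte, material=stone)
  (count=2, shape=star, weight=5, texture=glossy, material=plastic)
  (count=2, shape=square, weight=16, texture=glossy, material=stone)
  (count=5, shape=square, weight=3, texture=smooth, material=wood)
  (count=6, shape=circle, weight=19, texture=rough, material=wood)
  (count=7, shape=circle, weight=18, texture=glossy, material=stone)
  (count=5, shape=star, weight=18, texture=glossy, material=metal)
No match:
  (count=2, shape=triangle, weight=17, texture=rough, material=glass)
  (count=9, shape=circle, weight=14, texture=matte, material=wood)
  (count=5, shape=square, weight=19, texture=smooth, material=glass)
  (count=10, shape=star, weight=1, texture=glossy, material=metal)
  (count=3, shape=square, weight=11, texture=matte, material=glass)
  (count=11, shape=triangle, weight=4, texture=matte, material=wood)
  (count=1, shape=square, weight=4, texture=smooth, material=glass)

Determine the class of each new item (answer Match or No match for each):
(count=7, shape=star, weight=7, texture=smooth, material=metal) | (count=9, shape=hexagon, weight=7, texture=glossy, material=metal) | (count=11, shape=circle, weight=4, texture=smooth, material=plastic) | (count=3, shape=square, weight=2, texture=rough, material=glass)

Match, No match, No match, No match

Rule: material is not glass AND count ≤ 7. This holds for each 'Match' example and fails for each 'No match' one.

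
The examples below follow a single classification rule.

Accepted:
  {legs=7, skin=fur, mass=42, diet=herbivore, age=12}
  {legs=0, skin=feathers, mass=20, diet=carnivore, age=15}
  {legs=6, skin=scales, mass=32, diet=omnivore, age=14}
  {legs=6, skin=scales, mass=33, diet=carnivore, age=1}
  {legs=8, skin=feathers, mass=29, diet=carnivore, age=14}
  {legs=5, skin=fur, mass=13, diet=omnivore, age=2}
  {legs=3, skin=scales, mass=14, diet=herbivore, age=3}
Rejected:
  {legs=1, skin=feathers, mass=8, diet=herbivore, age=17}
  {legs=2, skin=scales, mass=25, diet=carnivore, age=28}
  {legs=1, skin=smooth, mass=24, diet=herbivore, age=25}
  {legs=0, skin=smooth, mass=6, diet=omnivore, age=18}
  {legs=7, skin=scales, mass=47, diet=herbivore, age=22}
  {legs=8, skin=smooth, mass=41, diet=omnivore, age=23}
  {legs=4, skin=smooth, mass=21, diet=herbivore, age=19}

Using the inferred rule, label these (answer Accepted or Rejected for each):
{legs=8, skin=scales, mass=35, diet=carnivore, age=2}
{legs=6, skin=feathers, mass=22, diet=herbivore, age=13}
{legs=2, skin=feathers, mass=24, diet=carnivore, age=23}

Accepted, Accepted, Rejected

The distinguishing property — age ≤ 15 — holds for all the 'Accepted' cases and none of the 'Rejected' cases.
{legs=8, skin=scales, mass=35, diet=carnivore, age=2} — age = 2, hence Accepted.
{legs=6, skin=feathers, mass=22, diet=herbivore, age=13} — age = 13, hence Accepted.
{legs=2, skin=feathers, mass=24, diet=carnivore, age=23} — age = 23, hence Rejected.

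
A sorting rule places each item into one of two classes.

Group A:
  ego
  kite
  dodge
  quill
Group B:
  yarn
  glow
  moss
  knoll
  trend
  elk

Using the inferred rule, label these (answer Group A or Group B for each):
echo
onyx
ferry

The rule appears to be: has ≥ 2 vowels.
echo → 2 vowels → Group A.
onyx → 1 vowel → Group B.
ferry → 1 vowel → Group B.

Group A, Group B, Group B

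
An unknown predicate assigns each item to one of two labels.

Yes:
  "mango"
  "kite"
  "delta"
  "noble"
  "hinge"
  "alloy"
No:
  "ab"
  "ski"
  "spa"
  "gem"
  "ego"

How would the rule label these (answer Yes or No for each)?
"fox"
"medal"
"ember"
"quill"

No, Yes, Yes, Yes

The simplest hypothesis consistent with all the labels is: length ≥ 4.
"fox": length 3 — doesn't qualify, so No.
"medal": length 5 — has this property, so Yes.
"ember": length 5 — has this property, so Yes.
"quill": length 5 — has this property, so Yes.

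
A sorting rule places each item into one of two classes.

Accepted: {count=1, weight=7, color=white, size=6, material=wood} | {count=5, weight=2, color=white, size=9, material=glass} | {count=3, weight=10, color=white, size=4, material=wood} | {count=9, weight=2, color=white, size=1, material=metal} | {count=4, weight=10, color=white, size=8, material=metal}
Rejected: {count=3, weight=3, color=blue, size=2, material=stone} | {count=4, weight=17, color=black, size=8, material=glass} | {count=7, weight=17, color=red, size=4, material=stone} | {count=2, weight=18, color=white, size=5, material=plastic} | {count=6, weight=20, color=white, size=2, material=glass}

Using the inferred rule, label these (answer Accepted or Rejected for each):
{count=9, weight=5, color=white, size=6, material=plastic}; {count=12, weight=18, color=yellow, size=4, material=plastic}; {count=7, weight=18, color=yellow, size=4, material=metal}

A rule that fits every label: color is white AND weight ≤ 10 — true of each 'Accepted' example, false of each 'Rejected' one.
{count=9, weight=5, color=white, size=6, material=plastic} — color is white, weight = 5, hence Accepted.
{count=12, weight=18, color=yellow, size=4, material=plastic} — color is yellow, weight = 18, hence Rejected.
{count=7, weight=18, color=yellow, size=4, material=metal} — color is yellow, weight = 18, hence Rejected.

Accepted, Rejected, Rejected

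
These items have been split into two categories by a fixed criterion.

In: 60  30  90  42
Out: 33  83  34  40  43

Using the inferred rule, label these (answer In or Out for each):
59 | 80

Out, Out

The common property of the 'In' items is: multiple of 6. No 'Out' item has it.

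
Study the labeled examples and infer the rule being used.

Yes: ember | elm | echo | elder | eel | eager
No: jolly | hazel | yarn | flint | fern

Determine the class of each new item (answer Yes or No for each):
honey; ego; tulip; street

The distinguishing property — starts with 'e' — holds for all the 'Yes' cases and none of the 'No' cases.
honey → starts with 'h' → No. ego → starts with 'e' → Yes. tulip → starts with 't' → No. street → starts with 's' → No.

No, Yes, No, No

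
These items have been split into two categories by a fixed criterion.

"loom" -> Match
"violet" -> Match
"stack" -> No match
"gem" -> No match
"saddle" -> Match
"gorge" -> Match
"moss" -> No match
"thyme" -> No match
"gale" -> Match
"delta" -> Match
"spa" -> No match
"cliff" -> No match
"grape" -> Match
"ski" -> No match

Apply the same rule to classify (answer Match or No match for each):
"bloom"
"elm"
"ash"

Every 'Match' example satisfies: has ≥ 2 vowels. None of the 'No match' examples do.

Match, No match, No match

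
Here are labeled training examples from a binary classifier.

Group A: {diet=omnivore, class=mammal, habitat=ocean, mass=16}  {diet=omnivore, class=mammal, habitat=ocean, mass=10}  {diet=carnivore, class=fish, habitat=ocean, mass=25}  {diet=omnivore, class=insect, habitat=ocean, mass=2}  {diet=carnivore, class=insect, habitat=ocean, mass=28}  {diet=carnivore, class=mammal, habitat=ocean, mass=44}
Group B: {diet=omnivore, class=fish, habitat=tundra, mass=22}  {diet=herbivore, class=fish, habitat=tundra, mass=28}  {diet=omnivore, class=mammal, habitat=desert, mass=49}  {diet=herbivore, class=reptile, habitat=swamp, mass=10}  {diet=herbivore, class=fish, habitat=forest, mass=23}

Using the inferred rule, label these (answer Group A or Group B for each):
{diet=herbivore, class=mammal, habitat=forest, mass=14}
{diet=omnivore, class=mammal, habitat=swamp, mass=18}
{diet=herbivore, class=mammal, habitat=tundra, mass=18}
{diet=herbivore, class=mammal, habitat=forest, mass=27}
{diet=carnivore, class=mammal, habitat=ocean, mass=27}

The pattern is that an item is 'Group A' exactly when: habitat is ocean.

Group B, Group B, Group B, Group B, Group A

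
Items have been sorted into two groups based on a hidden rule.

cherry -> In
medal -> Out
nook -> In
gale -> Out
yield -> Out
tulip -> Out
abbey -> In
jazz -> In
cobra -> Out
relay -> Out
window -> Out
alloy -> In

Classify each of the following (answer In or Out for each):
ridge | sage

The common property of the 'In' items is: has a double letter. No 'Out' item has it.
ridge: no doubled letter, does not fit → Out.
sage: no doubled letter, does not fit → Out.

Out, Out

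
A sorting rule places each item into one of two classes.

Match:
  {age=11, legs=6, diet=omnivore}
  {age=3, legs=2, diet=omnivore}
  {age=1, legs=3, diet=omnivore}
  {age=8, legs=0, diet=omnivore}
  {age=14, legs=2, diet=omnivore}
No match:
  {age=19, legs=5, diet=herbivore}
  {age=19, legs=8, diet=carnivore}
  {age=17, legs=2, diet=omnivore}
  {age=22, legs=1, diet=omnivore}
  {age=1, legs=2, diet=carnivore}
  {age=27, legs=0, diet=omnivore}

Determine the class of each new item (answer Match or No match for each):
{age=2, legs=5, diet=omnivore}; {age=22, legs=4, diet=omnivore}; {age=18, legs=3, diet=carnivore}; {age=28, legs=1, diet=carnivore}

Match, No match, No match, No match

The simplest hypothesis consistent with all the labels is: diet is omnivore AND age ≤ 14.
{age=2, legs=5, diet=omnivore}: diet is omnivore, age = 2, passes → Match.
{age=22, legs=4, diet=omnivore}: diet is omnivore, age = 22, doesn't qualify → No match.
{age=18, legs=3, diet=carnivore}: diet is carnivore, age = 18, doesn't qualify → No match.
{age=28, legs=1, diet=carnivore}: diet is carnivore, age = 28, doesn't qualify → No match.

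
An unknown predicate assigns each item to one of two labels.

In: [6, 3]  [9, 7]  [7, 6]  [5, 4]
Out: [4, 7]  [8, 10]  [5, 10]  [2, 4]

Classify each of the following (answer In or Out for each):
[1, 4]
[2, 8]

Out, Out

The pattern is that an item is 'In' exactly when: first > second.
[1, 4] — 1 < 4, hence Out. [2, 8] — 2 < 8, hence Out.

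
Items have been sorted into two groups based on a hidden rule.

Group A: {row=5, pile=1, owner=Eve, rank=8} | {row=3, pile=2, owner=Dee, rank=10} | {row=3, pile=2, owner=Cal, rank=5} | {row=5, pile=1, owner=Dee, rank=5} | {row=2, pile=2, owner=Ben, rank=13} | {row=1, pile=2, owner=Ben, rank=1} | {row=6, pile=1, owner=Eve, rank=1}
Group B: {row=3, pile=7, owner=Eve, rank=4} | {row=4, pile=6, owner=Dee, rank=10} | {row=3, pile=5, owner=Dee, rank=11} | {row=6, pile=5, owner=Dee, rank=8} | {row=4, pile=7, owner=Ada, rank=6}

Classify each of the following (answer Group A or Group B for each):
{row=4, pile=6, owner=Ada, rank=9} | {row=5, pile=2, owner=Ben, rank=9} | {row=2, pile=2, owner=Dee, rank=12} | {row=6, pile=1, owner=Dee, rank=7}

Group B, Group A, Group A, Group A

The simplest hypothesis consistent with all the labels is: pile ≤ 2.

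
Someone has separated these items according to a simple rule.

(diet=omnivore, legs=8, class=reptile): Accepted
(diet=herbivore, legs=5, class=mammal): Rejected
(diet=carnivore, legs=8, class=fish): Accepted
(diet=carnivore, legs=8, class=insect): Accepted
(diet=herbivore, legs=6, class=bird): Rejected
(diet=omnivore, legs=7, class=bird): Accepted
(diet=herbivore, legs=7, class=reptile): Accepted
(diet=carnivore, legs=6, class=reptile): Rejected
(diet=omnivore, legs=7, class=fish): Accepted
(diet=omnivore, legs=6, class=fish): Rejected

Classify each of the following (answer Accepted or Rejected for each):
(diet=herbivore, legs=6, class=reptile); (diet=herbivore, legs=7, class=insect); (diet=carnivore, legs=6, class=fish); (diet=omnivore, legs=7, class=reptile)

Rejected, Accepted, Rejected, Accepted

The distinguishing property — legs ≥ 7 — holds for all the 'Accepted' cases and none of the 'Rejected' cases.
(diet=herbivore, legs=6, class=reptile) → legs = 6 → Rejected.
(diet=herbivore, legs=7, class=insect) → legs = 7 → Accepted.
(diet=carnivore, legs=6, class=fish) → legs = 6 → Rejected.
(diet=omnivore, legs=7, class=reptile) → legs = 7 → Accepted.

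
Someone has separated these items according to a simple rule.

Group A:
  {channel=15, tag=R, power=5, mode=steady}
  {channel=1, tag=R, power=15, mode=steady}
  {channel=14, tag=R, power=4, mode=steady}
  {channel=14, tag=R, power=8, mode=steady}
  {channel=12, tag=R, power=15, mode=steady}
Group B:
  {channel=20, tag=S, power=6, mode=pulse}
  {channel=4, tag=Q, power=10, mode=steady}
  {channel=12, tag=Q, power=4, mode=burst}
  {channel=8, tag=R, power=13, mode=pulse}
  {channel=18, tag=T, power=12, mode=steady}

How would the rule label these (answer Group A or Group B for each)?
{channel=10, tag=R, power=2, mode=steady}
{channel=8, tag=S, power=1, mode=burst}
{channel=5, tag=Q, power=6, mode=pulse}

One predicate separates the groups cleanly: mode is steady AND tag is R.
{channel=10, tag=R, power=2, mode=steady}: mode is steady, tag is R, satisfies this → Group A. {channel=8, tag=S, power=1, mode=burst}: mode is burst, tag is S, does not fit → Group B. {channel=5, tag=Q, power=6, mode=pulse}: mode is pulse, tag is Q, does not fit → Group B.

Group A, Group B, Group B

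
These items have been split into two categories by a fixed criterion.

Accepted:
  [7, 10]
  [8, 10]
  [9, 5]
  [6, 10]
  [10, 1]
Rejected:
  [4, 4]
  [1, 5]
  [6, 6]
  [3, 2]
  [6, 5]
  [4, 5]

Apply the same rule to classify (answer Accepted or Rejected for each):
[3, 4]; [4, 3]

The common property of the 'Accepted' items is: max ≥ 7. No 'Rejected' item has it.

Rejected, Rejected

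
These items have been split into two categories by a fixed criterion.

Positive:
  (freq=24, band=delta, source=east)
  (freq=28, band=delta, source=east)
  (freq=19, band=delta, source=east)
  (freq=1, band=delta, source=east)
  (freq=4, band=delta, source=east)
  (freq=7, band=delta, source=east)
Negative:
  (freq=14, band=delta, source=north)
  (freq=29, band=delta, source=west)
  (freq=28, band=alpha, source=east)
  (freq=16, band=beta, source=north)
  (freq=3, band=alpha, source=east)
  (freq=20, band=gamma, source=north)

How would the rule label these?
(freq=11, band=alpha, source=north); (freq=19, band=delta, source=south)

The classifier is using: band is delta AND source is east.
(freq=11, band=alpha, source=north) — band is alpha, source is north, hence Negative. (freq=19, band=delta, source=south) — band is delta, source is south, hence Negative.

Negative, Negative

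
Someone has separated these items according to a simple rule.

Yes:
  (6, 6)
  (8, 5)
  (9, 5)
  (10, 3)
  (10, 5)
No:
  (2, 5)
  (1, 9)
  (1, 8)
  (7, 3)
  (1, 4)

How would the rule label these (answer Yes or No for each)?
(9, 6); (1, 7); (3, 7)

Yes, No, No

The pattern is that an item is 'Yes' exactly when: sum ≥ 12.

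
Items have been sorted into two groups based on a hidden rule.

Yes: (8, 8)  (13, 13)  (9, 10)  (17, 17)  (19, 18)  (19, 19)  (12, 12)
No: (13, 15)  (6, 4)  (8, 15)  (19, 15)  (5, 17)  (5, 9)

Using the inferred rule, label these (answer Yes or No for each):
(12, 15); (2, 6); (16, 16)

No, No, Yes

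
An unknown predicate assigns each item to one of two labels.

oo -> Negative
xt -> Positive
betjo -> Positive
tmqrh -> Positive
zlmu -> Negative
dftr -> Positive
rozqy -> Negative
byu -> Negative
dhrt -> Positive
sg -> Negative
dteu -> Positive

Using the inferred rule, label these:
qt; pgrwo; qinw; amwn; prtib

Every 'Positive' example satisfies: contains 't'. None of the 'Negative' examples do.

Positive, Negative, Negative, Negative, Positive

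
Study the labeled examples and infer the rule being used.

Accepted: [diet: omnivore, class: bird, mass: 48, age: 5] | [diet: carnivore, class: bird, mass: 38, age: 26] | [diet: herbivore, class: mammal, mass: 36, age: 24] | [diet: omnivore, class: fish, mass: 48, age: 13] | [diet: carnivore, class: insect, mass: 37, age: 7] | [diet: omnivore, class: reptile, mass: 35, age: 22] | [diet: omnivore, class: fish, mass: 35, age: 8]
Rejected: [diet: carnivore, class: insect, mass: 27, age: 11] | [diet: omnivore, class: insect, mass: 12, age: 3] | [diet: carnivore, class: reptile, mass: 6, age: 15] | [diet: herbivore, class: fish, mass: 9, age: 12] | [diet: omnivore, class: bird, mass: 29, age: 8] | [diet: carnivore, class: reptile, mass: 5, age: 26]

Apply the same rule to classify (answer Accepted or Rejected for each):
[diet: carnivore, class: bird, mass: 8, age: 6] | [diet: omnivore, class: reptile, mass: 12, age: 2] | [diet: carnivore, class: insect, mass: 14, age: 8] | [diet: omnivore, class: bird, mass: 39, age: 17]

Rejected, Rejected, Rejected, Accepted

All 'Accepted' examples share one property — mass ≥ 35 — and every 'Rejected' example lacks it.
[diet: carnivore, class: bird, mass: 8, age: 6] → mass = 8 → Rejected. [diet: omnivore, class: reptile, mass: 12, age: 2] → mass = 12 → Rejected. [diet: carnivore, class: insect, mass: 14, age: 8] → mass = 14 → Rejected. [diet: omnivore, class: bird, mass: 39, age: 17] → mass = 39 → Accepted.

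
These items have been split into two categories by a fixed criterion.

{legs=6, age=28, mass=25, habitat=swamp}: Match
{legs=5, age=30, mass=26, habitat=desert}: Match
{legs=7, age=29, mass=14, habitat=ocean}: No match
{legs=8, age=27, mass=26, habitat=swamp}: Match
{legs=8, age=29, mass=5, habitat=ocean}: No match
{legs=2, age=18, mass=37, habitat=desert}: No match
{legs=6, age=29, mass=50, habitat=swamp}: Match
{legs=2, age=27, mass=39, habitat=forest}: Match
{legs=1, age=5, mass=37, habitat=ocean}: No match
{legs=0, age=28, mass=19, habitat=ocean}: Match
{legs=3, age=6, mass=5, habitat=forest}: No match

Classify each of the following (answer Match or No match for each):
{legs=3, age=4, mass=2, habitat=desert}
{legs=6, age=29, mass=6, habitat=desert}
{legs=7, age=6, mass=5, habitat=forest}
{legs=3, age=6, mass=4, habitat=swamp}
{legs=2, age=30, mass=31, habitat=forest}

One predicate separates the groups cleanly: age ≥ 27 AND mass ≥ 19.
{legs=3, age=4, mass=2, habitat=desert}: age = 4, mass = 2, does not satisfy this → No match. {legs=6, age=29, mass=6, habitat=desert}: age = 29, mass = 6, does not satisfy this → No match. {legs=7, age=6, mass=5, habitat=forest}: age = 6, mass = 5, does not satisfy this → No match. {legs=3, age=6, mass=4, habitat=swamp}: age = 6, mass = 4, does not satisfy this → No match. {legs=2, age=30, mass=31, habitat=forest}: age = 30, mass = 31, meets the rule → Match.

No match, No match, No match, No match, Match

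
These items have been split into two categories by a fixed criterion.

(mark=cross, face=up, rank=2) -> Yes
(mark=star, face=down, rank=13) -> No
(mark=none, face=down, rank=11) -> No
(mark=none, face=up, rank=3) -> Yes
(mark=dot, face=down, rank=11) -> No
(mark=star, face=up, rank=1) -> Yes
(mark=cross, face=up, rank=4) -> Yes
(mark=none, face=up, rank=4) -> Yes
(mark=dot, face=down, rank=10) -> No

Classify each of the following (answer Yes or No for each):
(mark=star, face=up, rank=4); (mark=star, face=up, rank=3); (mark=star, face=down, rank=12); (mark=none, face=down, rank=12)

The pattern is that an item is 'Yes' exactly when: face is up.
(mark=star, face=up, rank=4): face is up, matches → Yes.
(mark=star, face=up, rank=3): face is up, matches → Yes.
(mark=star, face=down, rank=12): face is down, fails the rule → No.
(mark=none, face=down, rank=12): face is down, fails the rule → No.

Yes, Yes, No, No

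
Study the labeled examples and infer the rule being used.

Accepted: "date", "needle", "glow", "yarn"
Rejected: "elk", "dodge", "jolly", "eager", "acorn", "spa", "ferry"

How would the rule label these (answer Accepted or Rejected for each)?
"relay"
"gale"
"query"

Rejected, Accepted, Rejected

A rule that fits every label: even length — true of each 'Accepted' example, false of each 'Rejected' one.
"relay" — length 5, hence Rejected.
"gale" — length 4, hence Accepted.
"query" — length 5, hence Rejected.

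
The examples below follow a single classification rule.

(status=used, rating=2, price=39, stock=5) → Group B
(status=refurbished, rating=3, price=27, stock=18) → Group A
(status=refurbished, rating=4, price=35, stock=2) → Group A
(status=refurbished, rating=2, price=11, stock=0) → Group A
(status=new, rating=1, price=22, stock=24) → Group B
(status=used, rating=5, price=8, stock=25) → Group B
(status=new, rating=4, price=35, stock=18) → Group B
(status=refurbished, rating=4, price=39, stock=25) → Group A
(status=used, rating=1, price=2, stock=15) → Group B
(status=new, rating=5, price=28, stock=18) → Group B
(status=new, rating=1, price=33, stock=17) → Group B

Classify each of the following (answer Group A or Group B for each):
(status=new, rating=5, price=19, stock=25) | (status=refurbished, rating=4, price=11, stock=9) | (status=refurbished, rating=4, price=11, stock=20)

Rule: status is refurbished. This holds for each 'Group A' example and fails for each 'Group B' one.
(status=new, rating=5, price=19, stock=25): status is new — does not fit, so Group B.
(status=refurbished, rating=4, price=11, stock=9): status is refurbished — satisfies this, so Group A.
(status=refurbished, rating=4, price=11, stock=20): status is refurbished — satisfies this, so Group A.

Group B, Group A, Group A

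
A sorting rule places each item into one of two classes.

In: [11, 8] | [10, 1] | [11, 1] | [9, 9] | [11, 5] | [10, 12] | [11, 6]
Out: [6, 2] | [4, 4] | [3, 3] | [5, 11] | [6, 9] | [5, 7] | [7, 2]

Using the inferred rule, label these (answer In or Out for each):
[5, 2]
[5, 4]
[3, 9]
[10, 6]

Out, Out, Out, In

'In' ⟺ first ≥ 8.
Out: [5, 2], since first 5. Out: [5, 4], since first 5. Out: [3, 9], since first 3. In: [10, 6], since first 10.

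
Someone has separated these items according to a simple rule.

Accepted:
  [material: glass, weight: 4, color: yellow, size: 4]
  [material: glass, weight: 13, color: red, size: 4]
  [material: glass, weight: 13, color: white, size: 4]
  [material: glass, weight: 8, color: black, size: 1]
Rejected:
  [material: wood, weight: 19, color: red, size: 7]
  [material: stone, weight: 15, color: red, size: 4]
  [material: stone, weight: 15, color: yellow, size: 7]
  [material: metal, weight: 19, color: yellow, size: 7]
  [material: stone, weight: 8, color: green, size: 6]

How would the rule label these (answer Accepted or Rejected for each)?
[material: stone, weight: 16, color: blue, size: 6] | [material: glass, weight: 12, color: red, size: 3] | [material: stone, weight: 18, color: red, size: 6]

Every 'Accepted' example satisfies: material is glass. None of the 'Rejected' examples do.
Rejected: [material: stone, weight: 16, color: blue, size: 6], since material is stone. Accepted: [material: glass, weight: 12, color: red, size: 3], since material is glass. Rejected: [material: stone, weight: 18, color: red, size: 6], since material is stone.

Rejected, Accepted, Rejected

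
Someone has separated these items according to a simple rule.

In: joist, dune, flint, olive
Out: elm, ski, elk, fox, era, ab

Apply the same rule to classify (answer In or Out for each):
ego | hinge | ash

The rule appears to be: length ≥ 4.
ego → length 3 → Out.
hinge → length 5 → In.
ash → length 3 → Out.

Out, In, Out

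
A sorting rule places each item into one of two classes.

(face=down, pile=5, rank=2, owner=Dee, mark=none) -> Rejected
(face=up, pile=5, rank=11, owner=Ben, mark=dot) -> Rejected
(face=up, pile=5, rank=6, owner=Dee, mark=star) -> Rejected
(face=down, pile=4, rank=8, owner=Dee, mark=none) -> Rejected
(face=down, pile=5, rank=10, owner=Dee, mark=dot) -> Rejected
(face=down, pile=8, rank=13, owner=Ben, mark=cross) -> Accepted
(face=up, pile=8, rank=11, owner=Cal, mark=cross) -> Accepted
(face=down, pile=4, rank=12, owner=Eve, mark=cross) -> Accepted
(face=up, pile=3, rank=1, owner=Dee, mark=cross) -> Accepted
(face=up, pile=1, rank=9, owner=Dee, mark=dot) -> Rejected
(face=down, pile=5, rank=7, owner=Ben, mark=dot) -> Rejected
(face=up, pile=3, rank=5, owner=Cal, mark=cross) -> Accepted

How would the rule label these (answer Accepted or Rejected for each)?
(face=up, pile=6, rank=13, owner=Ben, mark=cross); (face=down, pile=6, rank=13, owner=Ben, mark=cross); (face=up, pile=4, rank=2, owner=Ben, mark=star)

Accepted, Accepted, Rejected

Comparing the two groups points to one rule — mark is cross.
(face=up, pile=6, rank=13, owner=Ben, mark=cross): Accepted (mark is cross). (face=down, pile=6, rank=13, owner=Ben, mark=cross): Accepted (mark is cross). (face=up, pile=4, rank=2, owner=Ben, mark=star): Rejected (mark is star).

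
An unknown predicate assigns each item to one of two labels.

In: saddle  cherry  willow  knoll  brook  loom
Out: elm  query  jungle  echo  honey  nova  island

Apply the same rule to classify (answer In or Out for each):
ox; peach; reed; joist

The classifier is using: has a double letter.
ox — no doubled letter, hence Out.
peach — no doubled letter, hence Out.
reed — 'ee' doubled, hence In.
joist — no doubled letter, hence Out.

Out, Out, In, Out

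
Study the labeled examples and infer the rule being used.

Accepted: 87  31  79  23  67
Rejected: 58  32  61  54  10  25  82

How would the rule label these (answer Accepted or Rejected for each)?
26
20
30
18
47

Rejected, Rejected, Rejected, Rejected, Accepted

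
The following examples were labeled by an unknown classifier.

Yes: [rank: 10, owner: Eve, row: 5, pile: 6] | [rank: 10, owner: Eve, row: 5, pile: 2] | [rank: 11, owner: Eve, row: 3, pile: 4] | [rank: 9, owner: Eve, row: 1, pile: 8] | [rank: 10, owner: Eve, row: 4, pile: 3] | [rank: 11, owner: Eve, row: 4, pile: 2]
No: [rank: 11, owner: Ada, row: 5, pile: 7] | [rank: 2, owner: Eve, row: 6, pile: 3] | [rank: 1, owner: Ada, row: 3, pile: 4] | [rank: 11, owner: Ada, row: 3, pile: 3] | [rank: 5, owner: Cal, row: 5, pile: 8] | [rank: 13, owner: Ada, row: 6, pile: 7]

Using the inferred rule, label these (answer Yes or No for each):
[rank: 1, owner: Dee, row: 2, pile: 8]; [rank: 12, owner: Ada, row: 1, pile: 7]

No, No

The simplest hypothesis consistent with all the labels is: owner is Eve AND row ≤ 5.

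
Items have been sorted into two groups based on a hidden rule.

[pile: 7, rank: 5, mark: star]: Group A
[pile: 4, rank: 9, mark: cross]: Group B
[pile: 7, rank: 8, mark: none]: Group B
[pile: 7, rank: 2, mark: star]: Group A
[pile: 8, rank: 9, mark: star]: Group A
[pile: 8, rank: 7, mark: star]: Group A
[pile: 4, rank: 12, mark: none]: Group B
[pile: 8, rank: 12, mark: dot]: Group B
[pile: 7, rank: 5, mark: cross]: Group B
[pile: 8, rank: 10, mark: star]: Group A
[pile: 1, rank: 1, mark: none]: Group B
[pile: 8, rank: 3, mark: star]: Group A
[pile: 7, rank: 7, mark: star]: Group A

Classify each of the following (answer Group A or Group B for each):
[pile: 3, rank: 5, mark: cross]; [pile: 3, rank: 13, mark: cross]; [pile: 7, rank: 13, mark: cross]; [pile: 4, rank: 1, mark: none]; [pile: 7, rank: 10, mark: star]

Group B, Group B, Group B, Group B, Group A

One predicate separates the groups cleanly: mark is star.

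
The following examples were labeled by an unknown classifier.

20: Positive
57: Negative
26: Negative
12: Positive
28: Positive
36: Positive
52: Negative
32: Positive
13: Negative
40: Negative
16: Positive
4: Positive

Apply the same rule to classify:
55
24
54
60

Negative, Positive, Negative, Negative

The pattern is that an item is 'Positive' exactly when: multiple of 4 AND at most 36.
55: 55 = 4·13 + 3, 55 > 36, doesn't qualify → Negative. 24: 24 = 4·6, 24 ≤ 36, has this property → Positive. 54: 54 = 4·13 + 2, 54 > 36, doesn't qualify → Negative. 60: 60 = 4·15, 60 > 36, doesn't qualify → Negative.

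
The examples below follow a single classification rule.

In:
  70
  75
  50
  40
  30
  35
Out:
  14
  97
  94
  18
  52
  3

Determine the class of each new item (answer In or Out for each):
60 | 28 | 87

In, Out, Out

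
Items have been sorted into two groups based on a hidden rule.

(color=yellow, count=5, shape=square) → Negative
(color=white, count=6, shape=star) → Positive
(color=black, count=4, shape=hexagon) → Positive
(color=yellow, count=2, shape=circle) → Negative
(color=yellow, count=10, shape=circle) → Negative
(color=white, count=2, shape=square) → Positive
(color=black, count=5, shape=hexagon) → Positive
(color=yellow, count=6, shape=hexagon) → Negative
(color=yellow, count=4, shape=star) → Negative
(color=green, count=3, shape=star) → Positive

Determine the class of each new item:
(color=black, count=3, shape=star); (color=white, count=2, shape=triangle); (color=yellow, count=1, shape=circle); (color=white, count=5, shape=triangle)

Positive, Positive, Negative, Positive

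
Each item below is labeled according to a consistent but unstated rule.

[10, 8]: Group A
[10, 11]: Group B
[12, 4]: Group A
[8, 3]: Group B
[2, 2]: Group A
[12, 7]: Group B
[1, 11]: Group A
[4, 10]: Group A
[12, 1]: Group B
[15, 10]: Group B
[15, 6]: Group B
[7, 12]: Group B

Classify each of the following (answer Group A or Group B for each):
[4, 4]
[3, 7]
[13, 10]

All 'Group A' examples share one property — sum is even — and every 'Group B' example lacks it.

Group A, Group A, Group B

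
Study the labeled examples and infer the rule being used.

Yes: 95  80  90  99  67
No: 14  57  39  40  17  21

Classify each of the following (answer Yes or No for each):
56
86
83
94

No, Yes, Yes, Yes

One predicate separates the groups cleanly: at least 67.
56: No (56 < 67). 86: Yes (86 ≥ 67). 83: Yes (83 ≥ 67). 94: Yes (94 ≥ 67).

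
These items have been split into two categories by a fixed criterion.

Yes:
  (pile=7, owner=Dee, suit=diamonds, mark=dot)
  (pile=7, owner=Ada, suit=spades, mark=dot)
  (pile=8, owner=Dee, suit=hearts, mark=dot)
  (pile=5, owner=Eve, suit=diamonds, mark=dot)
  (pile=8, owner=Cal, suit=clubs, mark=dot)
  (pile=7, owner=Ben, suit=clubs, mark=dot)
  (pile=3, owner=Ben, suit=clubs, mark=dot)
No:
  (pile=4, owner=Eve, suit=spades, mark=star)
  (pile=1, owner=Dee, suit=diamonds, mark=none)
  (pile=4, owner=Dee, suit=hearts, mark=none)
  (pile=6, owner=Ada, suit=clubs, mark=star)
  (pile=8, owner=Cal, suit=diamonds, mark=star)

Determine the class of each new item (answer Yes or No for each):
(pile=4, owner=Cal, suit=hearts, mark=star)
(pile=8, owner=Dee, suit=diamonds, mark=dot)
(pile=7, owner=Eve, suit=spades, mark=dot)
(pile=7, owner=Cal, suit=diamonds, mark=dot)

Comparing the two groups points to one rule — mark is dot.

No, Yes, Yes, Yes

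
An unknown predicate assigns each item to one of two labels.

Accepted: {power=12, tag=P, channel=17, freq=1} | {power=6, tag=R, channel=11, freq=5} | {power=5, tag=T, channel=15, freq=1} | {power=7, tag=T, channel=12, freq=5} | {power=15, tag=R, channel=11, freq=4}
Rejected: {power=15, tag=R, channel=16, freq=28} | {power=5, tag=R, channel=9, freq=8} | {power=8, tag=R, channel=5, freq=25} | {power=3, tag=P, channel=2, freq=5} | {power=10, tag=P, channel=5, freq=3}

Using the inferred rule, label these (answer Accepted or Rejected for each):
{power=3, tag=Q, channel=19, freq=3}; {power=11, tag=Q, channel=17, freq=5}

The common property of the 'Accepted' items is: channel ≥ 9 AND freq ≤ 5. No 'Rejected' item has it.
{power=3, tag=Q, channel=19, freq=3}: channel = 19, freq = 3 — passes, so Accepted. {power=11, tag=Q, channel=17, freq=5}: channel = 17, freq = 5 — passes, so Accepted.

Accepted, Accepted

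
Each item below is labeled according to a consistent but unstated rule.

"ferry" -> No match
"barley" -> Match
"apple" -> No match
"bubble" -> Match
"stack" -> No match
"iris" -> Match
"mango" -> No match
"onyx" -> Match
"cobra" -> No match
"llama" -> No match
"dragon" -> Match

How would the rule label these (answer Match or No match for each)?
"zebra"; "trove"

A rule that fits every label: even length — true of each 'Match' example, false of each 'No match' one.
"zebra": length 5 — does not pass, so No match.
"trove": length 5 — does not pass, so No match.

No match, No match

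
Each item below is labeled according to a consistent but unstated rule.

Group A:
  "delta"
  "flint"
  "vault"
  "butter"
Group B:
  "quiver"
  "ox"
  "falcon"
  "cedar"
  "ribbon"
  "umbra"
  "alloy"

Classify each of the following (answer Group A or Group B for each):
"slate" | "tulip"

Looking at the examples, the only property every 'Group A' case has and every 'Group B' case lacks is: contains 't'.
"slate": Group A (has 't').
"tulip": Group A (has 't').

Group A, Group A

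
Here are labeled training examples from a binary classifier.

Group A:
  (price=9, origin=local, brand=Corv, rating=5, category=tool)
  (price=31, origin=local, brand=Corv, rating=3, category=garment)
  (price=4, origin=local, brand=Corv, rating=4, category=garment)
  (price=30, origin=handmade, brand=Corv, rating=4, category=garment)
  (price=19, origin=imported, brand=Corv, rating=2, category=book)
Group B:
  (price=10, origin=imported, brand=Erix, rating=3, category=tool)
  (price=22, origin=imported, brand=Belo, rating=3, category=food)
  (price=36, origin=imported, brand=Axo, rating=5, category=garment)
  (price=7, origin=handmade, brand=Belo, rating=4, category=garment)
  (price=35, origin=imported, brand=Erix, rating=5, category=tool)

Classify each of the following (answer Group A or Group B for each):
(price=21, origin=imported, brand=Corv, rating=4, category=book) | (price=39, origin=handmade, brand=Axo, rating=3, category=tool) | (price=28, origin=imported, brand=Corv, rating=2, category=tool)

Group A, Group B, Group A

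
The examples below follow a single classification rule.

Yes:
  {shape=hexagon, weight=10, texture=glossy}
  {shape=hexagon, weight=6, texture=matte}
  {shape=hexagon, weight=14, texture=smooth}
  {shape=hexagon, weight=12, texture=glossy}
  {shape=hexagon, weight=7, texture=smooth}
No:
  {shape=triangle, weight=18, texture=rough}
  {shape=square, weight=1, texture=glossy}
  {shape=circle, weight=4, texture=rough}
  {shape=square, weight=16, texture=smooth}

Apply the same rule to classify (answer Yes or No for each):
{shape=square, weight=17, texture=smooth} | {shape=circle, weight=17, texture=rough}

No, No

Rule: shape is hexagon. This holds for each 'Yes' example and fails for each 'No' one.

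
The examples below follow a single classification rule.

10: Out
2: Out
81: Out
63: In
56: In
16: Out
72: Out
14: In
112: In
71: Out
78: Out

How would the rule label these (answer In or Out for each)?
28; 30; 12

In, Out, Out

The rule appears to be: multiple of 7.
28: 28 = 7·4, matches → In. 30: 30 = 7·4 + 2, does not pass → Out. 12: 12 = 7·1 + 5, does not pass → Out.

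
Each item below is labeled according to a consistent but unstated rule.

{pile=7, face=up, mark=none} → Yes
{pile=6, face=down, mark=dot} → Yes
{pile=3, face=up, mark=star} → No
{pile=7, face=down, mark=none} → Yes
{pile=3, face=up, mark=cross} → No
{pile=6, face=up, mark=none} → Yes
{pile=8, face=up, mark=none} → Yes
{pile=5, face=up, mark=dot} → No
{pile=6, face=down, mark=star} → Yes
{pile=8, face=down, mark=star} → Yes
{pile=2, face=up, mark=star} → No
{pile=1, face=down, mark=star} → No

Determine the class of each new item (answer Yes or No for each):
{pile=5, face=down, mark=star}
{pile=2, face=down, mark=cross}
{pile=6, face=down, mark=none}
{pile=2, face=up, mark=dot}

The rule appears to be: pile ≥ 6.
{pile=5, face=down, mark=star} — pile = 5, hence No.
{pile=2, face=down, mark=cross} — pile = 2, hence No.
{pile=6, face=down, mark=none} — pile = 6, hence Yes.
{pile=2, face=up, mark=dot} — pile = 2, hence No.

No, No, Yes, No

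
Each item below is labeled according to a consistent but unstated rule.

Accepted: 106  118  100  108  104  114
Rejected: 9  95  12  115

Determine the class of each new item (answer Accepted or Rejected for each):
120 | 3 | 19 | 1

A rule that fits every label: even AND at least 95 — true of each 'Accepted' example, false of each 'Rejected' one.
120 — 120 is even, 120 ≥ 95, hence Accepted. 3 — 3 is odd, 3 < 95, hence Rejected. 19 — 19 is odd, 19 < 95, hence Rejected. 1 — 1 is odd, 1 < 95, hence Rejected.

Accepted, Rejected, Rejected, Rejected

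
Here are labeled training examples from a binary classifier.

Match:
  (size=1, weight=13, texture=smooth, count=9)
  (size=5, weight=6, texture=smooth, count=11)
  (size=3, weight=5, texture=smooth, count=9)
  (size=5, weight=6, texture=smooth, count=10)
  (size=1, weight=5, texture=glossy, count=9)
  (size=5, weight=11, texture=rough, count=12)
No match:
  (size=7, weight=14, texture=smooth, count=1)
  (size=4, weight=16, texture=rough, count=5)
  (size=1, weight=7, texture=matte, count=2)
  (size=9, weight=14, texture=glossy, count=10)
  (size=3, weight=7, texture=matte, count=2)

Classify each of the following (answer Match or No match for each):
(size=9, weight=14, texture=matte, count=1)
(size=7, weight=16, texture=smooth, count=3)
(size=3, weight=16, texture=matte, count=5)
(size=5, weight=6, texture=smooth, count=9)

The common property of the 'Match' items is: size ≤ 5 AND count ≥ 9. No 'No match' item has it.
(size=9, weight=14, texture=matte, count=1) — size = 9, count = 1, hence No match.
(size=7, weight=16, texture=smooth, count=3) — size = 7, count = 3, hence No match.
(size=3, weight=16, texture=matte, count=5) — size = 3, count = 5, hence No match.
(size=5, weight=6, texture=smooth, count=9) — size = 5, count = 9, hence Match.

No match, No match, No match, Match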